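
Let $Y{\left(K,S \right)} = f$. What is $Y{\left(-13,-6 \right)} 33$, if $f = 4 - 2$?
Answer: $66$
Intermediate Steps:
$f = 2$
$Y{\left(K,S \right)} = 2$
$Y{\left(-13,-6 \right)} 33 = 2 \cdot 33 = 66$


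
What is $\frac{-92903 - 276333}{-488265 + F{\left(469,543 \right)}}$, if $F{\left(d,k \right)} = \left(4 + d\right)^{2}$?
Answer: $\frac{92309}{66134} \approx 1.3958$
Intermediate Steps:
$\frac{-92903 - 276333}{-488265 + F{\left(469,543 \right)}} = \frac{-92903 - 276333}{-488265 + \left(4 + 469\right)^{2}} = - \frac{369236}{-488265 + 473^{2}} = - \frac{369236}{-488265 + 223729} = - \frac{369236}{-264536} = \left(-369236\right) \left(- \frac{1}{264536}\right) = \frac{92309}{66134}$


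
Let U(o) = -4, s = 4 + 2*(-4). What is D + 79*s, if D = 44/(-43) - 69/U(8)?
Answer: -51561/172 ≈ -299.77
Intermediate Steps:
s = -4 (s = 4 - 8 = -4)
D = 2791/172 (D = 44/(-43) - 69/(-4) = 44*(-1/43) - 69*(-¼) = -44/43 + 69/4 = 2791/172 ≈ 16.227)
D + 79*s = 2791/172 + 79*(-4) = 2791/172 - 316 = -51561/172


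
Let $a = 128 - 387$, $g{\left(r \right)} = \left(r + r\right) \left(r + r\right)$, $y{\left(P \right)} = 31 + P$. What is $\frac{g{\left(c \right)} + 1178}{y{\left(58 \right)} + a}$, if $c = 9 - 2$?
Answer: $- \frac{687}{85} \approx -8.0824$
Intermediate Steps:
$c = 7$ ($c = 9 - 2 = 7$)
$g{\left(r \right)} = 4 r^{2}$ ($g{\left(r \right)} = 2 r 2 r = 4 r^{2}$)
$a = -259$
$\frac{g{\left(c \right)} + 1178}{y{\left(58 \right)} + a} = \frac{4 \cdot 7^{2} + 1178}{\left(31 + 58\right) - 259} = \frac{4 \cdot 49 + 1178}{89 - 259} = \frac{196 + 1178}{-170} = 1374 \left(- \frac{1}{170}\right) = - \frac{687}{85}$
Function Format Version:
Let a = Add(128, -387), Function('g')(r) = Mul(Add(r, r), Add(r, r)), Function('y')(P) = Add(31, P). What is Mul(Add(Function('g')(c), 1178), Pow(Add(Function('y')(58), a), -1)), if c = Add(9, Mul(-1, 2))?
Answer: Rational(-687, 85) ≈ -8.0824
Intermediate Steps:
c = 7 (c = Add(9, -2) = 7)
Function('g')(r) = Mul(4, Pow(r, 2)) (Function('g')(r) = Mul(Mul(2, r), Mul(2, r)) = Mul(4, Pow(r, 2)))
a = -259
Mul(Add(Function('g')(c), 1178), Pow(Add(Function('y')(58), a), -1)) = Mul(Add(Mul(4, Pow(7, 2)), 1178), Pow(Add(Add(31, 58), -259), -1)) = Mul(Add(Mul(4, 49), 1178), Pow(Add(89, -259), -1)) = Mul(Add(196, 1178), Pow(-170, -1)) = Mul(1374, Rational(-1, 170)) = Rational(-687, 85)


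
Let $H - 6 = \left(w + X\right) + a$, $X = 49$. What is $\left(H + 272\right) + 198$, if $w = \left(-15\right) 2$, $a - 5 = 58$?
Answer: $558$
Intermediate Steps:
$a = 63$ ($a = 5 + 58 = 63$)
$w = -30$
$H = 88$ ($H = 6 + \left(\left(-30 + 49\right) + 63\right) = 6 + \left(19 + 63\right) = 6 + 82 = 88$)
$\left(H + 272\right) + 198 = \left(88 + 272\right) + 198 = 360 + 198 = 558$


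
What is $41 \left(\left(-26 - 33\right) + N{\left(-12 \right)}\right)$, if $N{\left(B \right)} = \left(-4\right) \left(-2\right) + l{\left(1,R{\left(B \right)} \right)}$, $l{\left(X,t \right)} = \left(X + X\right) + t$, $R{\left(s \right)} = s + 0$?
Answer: $-2501$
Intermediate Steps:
$R{\left(s \right)} = s$
$l{\left(X,t \right)} = t + 2 X$ ($l{\left(X,t \right)} = 2 X + t = t + 2 X$)
$N{\left(B \right)} = 10 + B$ ($N{\left(B \right)} = \left(-4\right) \left(-2\right) + \left(B + 2 \cdot 1\right) = 8 + \left(B + 2\right) = 8 + \left(2 + B\right) = 10 + B$)
$41 \left(\left(-26 - 33\right) + N{\left(-12 \right)}\right) = 41 \left(\left(-26 - 33\right) + \left(10 - 12\right)\right) = 41 \left(\left(-26 - 33\right) - 2\right) = 41 \left(-59 - 2\right) = 41 \left(-61\right) = -2501$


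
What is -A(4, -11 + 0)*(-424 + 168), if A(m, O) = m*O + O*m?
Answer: -22528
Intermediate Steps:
A(m, O) = 2*O*m (A(m, O) = O*m + O*m = 2*O*m)
-A(4, -11 + 0)*(-424 + 168) = -2*(-11 + 0)*4*(-424 + 168) = -2*(-11)*4*(-256) = -(-88)*(-256) = -1*22528 = -22528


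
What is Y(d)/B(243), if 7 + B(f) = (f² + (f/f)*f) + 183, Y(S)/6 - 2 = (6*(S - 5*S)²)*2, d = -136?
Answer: 5326851/14867 ≈ 358.30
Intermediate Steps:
Y(S) = 12 + 1152*S² (Y(S) = 12 + 6*((6*(S - 5*S)²)*2) = 12 + 6*((6*(-4*S)²)*2) = 12 + 6*((6*(16*S²))*2) = 12 + 6*((96*S²)*2) = 12 + 6*(192*S²) = 12 + 1152*S²)
B(f) = 176 + f + f² (B(f) = -7 + ((f² + (f/f)*f) + 183) = -7 + ((f² + 1*f) + 183) = -7 + ((f² + f) + 183) = -7 + ((f + f²) + 183) = -7 + (183 + f + f²) = 176 + f + f²)
Y(d)/B(243) = (12 + 1152*(-136)²)/(176 + 243 + 243²) = (12 + 1152*18496)/(176 + 243 + 59049) = (12 + 21307392)/59468 = 21307404*(1/59468) = 5326851/14867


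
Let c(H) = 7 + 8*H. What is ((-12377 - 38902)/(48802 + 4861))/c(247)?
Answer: -17093/35471243 ≈ -0.00048188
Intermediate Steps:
((-12377 - 38902)/(48802 + 4861))/c(247) = ((-12377 - 38902)/(48802 + 4861))/(7 + 8*247) = (-51279/53663)/(7 + 1976) = -51279*1/53663/1983 = -51279/53663*1/1983 = -17093/35471243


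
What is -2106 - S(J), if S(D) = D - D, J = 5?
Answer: -2106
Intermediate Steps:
S(D) = 0
-2106 - S(J) = -2106 - 1*0 = -2106 + 0 = -2106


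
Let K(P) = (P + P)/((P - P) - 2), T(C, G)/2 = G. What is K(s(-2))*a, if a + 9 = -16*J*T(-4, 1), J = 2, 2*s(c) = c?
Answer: -73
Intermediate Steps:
T(C, G) = 2*G
s(c) = c/2
K(P) = -P (K(P) = (2*P)/(0 - 2) = (2*P)/(-2) = (2*P)*(-1/2) = -P)
a = -73 (a = -9 - 32*2*1 = -9 - 32*2 = -9 - 16*4 = -9 - 64 = -73)
K(s(-2))*a = -(-2)/2*(-73) = -1*(-1)*(-73) = 1*(-73) = -73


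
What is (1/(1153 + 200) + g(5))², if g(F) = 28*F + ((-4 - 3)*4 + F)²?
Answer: 819311004964/1830609 ≈ 4.4756e+5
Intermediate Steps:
g(F) = (-28 + F)² + 28*F (g(F) = 28*F + (-7*4 + F)² = 28*F + (-28 + F)² = (-28 + F)² + 28*F)
(1/(1153 + 200) + g(5))² = (1/(1153 + 200) + ((-28 + 5)² + 28*5))² = (1/1353 + ((-23)² + 140))² = (1/1353 + (529 + 140))² = (1/1353 + 669)² = (905158/1353)² = 819311004964/1830609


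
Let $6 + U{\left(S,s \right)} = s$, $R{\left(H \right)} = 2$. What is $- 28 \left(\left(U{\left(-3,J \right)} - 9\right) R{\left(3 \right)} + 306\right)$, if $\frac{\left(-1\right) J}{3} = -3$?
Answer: $-8232$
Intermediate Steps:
$J = 9$ ($J = \left(-3\right) \left(-3\right) = 9$)
$U{\left(S,s \right)} = -6 + s$
$- 28 \left(\left(U{\left(-3,J \right)} - 9\right) R{\left(3 \right)} + 306\right) = - 28 \left(\left(\left(-6 + 9\right) - 9\right) 2 + 306\right) = - 28 \left(\left(3 - 9\right) 2 + 306\right) = - 28 \left(\left(-6\right) 2 + 306\right) = - 28 \left(-12 + 306\right) = \left(-28\right) 294 = -8232$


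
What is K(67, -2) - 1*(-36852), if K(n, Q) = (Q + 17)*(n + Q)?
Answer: 37827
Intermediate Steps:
K(n, Q) = (17 + Q)*(Q + n)
K(67, -2) - 1*(-36852) = ((-2)² + 17*(-2) + 17*67 - 2*67) - 1*(-36852) = (4 - 34 + 1139 - 134) + 36852 = 975 + 36852 = 37827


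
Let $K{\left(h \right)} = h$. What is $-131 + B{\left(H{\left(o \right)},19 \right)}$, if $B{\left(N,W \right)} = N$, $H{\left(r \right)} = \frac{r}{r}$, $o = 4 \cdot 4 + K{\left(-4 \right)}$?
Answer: $-130$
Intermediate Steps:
$o = 12$ ($o = 4 \cdot 4 - 4 = 16 - 4 = 12$)
$H{\left(r \right)} = 1$
$-131 + B{\left(H{\left(o \right)},19 \right)} = -131 + 1 = -130$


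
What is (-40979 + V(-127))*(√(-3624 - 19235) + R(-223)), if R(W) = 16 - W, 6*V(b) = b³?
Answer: -548327423/6 - 2294257*I*√22859/6 ≈ -9.1388e+7 - 5.7812e+7*I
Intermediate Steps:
V(b) = b³/6
(-40979 + V(-127))*(√(-3624 - 19235) + R(-223)) = (-40979 + (⅙)*(-127)³)*(√(-3624 - 19235) + (16 - 1*(-223))) = (-40979 + (⅙)*(-2048383))*(√(-22859) + (16 + 223)) = (-40979 - 2048383/6)*(I*√22859 + 239) = -2294257*(239 + I*√22859)/6 = -548327423/6 - 2294257*I*√22859/6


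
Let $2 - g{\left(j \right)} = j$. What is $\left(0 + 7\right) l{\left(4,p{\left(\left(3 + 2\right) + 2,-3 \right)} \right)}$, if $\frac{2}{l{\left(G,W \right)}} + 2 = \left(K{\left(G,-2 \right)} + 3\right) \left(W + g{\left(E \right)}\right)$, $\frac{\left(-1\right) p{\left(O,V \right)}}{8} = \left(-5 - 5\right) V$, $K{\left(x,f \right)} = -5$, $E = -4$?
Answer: $\frac{7}{233} \approx 0.030043$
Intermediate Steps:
$g{\left(j \right)} = 2 - j$
$p{\left(O,V \right)} = 80 V$ ($p{\left(O,V \right)} = - 8 \left(-5 - 5\right) V = - 8 \left(- 10 V\right) = 80 V$)
$l{\left(G,W \right)} = \frac{2}{-14 - 2 W}$ ($l{\left(G,W \right)} = \frac{2}{-2 + \left(-5 + 3\right) \left(W + \left(2 - -4\right)\right)} = \frac{2}{-2 - 2 \left(W + \left(2 + 4\right)\right)} = \frac{2}{-2 - 2 \left(W + 6\right)} = \frac{2}{-2 - 2 \left(6 + W\right)} = \frac{2}{-2 - \left(12 + 2 W\right)} = \frac{2}{-14 - 2 W}$)
$\left(0 + 7\right) l{\left(4,p{\left(\left(3 + 2\right) + 2,-3 \right)} \right)} = \frac{0 + 7}{-7 - 80 \left(-3\right)} = \frac{7}{-7 - -240} = \frac{7}{-7 + 240} = \frac{7}{233}$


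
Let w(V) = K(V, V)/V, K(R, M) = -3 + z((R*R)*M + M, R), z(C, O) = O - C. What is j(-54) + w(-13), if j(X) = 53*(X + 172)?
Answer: 79108/13 ≈ 6085.2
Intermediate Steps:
j(X) = 9116 + 53*X (j(X) = 53*(172 + X) = 9116 + 53*X)
K(R, M) = -3 + R - M - M*R² (K(R, M) = -3 + (R - ((R*R)*M + M)) = -3 + (R - (R²*M + M)) = -3 + (R - (M*R² + M)) = -3 + (R - (M + M*R²)) = -3 + (R + (-M - M*R²)) = -3 + (R - M - M*R²) = -3 + R - M - M*R²)
w(V) = (-3 + V - V*(1 + V²))/V
j(-54) + w(-13) = (9116 + 53*(-54)) + (-3 - 1*(-13)³)/(-13) = (9116 - 2862) - (-3 - 1*(-2197))/13 = 6254 - (-3 + 2197)/13 = 6254 - 1/13*2194 = 6254 - 2194/13 = 79108/13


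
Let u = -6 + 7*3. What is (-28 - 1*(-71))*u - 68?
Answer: 577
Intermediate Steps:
u = 15 (u = -6 + 21 = 15)
(-28 - 1*(-71))*u - 68 = (-28 - 1*(-71))*15 - 68 = (-28 + 71)*15 - 68 = 43*15 - 68 = 645 - 68 = 577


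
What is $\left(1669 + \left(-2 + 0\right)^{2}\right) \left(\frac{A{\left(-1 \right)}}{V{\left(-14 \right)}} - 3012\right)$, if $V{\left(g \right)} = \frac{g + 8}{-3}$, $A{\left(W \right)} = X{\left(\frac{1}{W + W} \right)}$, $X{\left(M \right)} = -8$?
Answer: $-5045768$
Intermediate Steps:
$A{\left(W \right)} = -8$
$V{\left(g \right)} = - \frac{8}{3} - \frac{g}{3}$ ($V{\left(g \right)} = - \frac{8 + g}{3} = - \frac{8}{3} - \frac{g}{3}$)
$\left(1669 + \left(-2 + 0\right)^{2}\right) \left(\frac{A{\left(-1 \right)}}{V{\left(-14 \right)}} - 3012\right) = \left(1669 + \left(-2 + 0\right)^{2}\right) \left(- \frac{8}{- \frac{8}{3} - - \frac{14}{3}} - 3012\right) = \left(1669 + \left(-2\right)^{2}\right) \left(- \frac{8}{- \frac{8}{3} + \frac{14}{3}} - 3012\right) = \left(1669 + 4\right) \left(- \frac{8}{2} - 3012\right) = 1673 \left(\left(-8\right) \frac{1}{2} - 3012\right) = 1673 \left(-4 - 3012\right) = 1673 \left(-3016\right) = -5045768$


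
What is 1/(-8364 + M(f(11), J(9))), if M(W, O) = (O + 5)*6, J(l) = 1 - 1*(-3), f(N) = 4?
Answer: -1/8310 ≈ -0.00012034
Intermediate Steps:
J(l) = 4 (J(l) = 1 + 3 = 4)
M(W, O) = 30 + 6*O (M(W, O) = (5 + O)*6 = 30 + 6*O)
1/(-8364 + M(f(11), J(9))) = 1/(-8364 + (30 + 6*4)) = 1/(-8364 + (30 + 24)) = 1/(-8364 + 54) = 1/(-8310) = -1/8310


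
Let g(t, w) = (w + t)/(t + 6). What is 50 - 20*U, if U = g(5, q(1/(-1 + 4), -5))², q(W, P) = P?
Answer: 50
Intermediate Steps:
g(t, w) = (t + w)/(6 + t)
U = 0 (U = ((5 - 5)/(6 + 5))² = (0/11)² = ((1/11)*0)² = 0² = 0)
50 - 20*U = 50 - 20*0 = 50 + 0 = 50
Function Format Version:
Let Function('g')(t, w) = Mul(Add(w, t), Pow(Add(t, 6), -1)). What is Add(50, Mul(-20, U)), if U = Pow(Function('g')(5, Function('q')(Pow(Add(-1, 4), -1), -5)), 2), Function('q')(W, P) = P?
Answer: 50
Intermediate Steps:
Function('g')(t, w) = Mul(Pow(Add(6, t), -1), Add(t, w)) (Function('g')(t, w) = Mul(Add(t, w), Pow(Add(6, t), -1)) = Mul(Pow(Add(6, t), -1), Add(t, w)))
U = 0 (U = Pow(Mul(Pow(Add(6, 5), -1), Add(5, -5)), 2) = Pow(Mul(Pow(11, -1), 0), 2) = Pow(Mul(Rational(1, 11), 0), 2) = Pow(0, 2) = 0)
Add(50, Mul(-20, U)) = Add(50, Mul(-20, 0)) = Add(50, 0) = 50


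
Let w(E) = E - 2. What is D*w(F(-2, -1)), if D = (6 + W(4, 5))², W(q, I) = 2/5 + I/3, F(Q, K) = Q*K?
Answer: 0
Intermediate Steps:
F(Q, K) = K*Q
w(E) = -2 + E
W(q, I) = ⅖ + I/3 (W(q, I) = 2*(⅕) + I*(⅓) = ⅖ + I/3)
D = 14641/225 (D = (6 + (⅖ + (⅓)*5))² = (6 + (⅖ + 5/3))² = (6 + 31/15)² = (121/15)² = 14641/225 ≈ 65.071)
D*w(F(-2, -1)) = 14641*(-2 - 1*(-2))/225 = 14641*(-2 + 2)/225 = (14641/225)*0 = 0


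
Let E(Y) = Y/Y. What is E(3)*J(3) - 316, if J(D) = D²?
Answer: -307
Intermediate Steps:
E(Y) = 1
E(3)*J(3) - 316 = 1*3² - 316 = 1*9 - 316 = 9 - 316 = -307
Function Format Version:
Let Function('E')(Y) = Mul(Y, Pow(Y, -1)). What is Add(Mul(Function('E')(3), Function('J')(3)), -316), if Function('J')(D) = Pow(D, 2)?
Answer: -307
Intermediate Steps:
Function('E')(Y) = 1
Add(Mul(Function('E')(3), Function('J')(3)), -316) = Add(Mul(1, Pow(3, 2)), -316) = Add(Mul(1, 9), -316) = Add(9, -316) = -307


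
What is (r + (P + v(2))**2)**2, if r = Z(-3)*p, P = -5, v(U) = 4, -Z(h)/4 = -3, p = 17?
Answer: 42025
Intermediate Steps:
Z(h) = 12 (Z(h) = -4*(-3) = 12)
r = 204 (r = 12*17 = 204)
(r + (P + v(2))**2)**2 = (204 + (-5 + 4)**2)**2 = (204 + (-1)**2)**2 = (204 + 1)**2 = 205**2 = 42025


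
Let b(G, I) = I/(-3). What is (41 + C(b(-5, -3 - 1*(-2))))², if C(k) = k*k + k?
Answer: 139129/81 ≈ 1717.6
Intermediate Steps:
b(G, I) = -I/3 (b(G, I) = I*(-⅓) = -I/3)
C(k) = k + k² (C(k) = k² + k = k + k²)
(41 + C(b(-5, -3 - 1*(-2))))² = (41 + (-(-3 - 1*(-2))/3)*(1 - (-3 - 1*(-2))/3))² = (41 + (-(-3 + 2)/3)*(1 - (-3 + 2)/3))² = (41 + (-⅓*(-1))*(1 - ⅓*(-1)))² = (41 + (1 + ⅓)/3)² = (41 + (⅓)*(4/3))² = (41 + 4/9)² = (373/9)² = 139129/81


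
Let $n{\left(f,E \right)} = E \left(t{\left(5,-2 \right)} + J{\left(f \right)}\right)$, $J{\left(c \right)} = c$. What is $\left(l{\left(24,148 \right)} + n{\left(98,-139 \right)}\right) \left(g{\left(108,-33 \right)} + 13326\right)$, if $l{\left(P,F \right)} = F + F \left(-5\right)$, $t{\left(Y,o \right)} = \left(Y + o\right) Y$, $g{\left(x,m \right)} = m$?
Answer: $-216662607$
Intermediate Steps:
$t{\left(Y,o \right)} = Y \left(Y + o\right)$
$l{\left(P,F \right)} = - 4 F$ ($l{\left(P,F \right)} = F - 5 F = - 4 F$)
$n{\left(f,E \right)} = E \left(15 + f\right)$ ($n{\left(f,E \right)} = E \left(5 \left(5 - 2\right) + f\right) = E \left(5 \cdot 3 + f\right) = E \left(15 + f\right)$)
$\left(l{\left(24,148 \right)} + n{\left(98,-139 \right)}\right) \left(g{\left(108,-33 \right)} + 13326\right) = \left(\left(-4\right) 148 - 139 \left(15 + 98\right)\right) \left(-33 + 13326\right) = \left(-592 - 15707\right) 13293 = \left(-16299\right) 13293 = -216662607$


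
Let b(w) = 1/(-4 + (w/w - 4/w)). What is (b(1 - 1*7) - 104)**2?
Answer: 534361/49 ≈ 10905.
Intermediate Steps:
b(w) = 1/(-3 - 4/w) (b(w) = 1/(-4 + (1 - 4/w)) = 1/(-3 - 4/w))
(b(1 - 1*7) - 104)**2 = (-(1 - 1*7)/(4 + 3*(1 - 1*7)) - 104)**2 = (-(1 - 7)/(4 + 3*(1 - 7)) - 104)**2 = (-1*(-6)/(4 + 3*(-6)) - 104)**2 = (-1*(-6)/(4 - 18) - 104)**2 = (-1*(-6)/(-14) - 104)**2 = (-1*(-6)*(-1/14) - 104)**2 = (-3/7 - 104)**2 = (-731/7)**2 = 534361/49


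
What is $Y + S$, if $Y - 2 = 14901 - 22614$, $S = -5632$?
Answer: $-13343$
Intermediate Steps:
$Y = -7711$ ($Y = 2 + \left(14901 - 22614\right) = 2 - 7713 = -7711$)
$Y + S = -7711 - 5632 = -13343$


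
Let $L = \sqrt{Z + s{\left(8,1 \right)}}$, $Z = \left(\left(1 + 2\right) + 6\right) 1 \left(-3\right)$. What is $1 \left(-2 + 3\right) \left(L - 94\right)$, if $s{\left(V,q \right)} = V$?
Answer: $-94 + i \sqrt{19} \approx -94.0 + 4.3589 i$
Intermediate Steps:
$Z = -27$ ($Z = \left(3 + 6\right) 1 \left(-3\right) = 9 \cdot 1 \left(-3\right) = 9 \left(-3\right) = -27$)
$L = i \sqrt{19}$ ($L = \sqrt{-27 + 8} = \sqrt{-19} = i \sqrt{19} \approx 4.3589 i$)
$1 \left(-2 + 3\right) \left(L - 94\right) = 1 \left(-2 + 3\right) \left(i \sqrt{19} - 94\right) = 1 \cdot 1 \left(-94 + i \sqrt{19}\right) = 1 \left(-94 + i \sqrt{19}\right) = -94 + i \sqrt{19}$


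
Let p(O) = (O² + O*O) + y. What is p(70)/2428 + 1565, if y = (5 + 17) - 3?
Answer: 3809639/2428 ≈ 1569.0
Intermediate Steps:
y = 19 (y = 22 - 3 = 19)
p(O) = 19 + 2*O² (p(O) = (O² + O*O) + 19 = (O² + O²) + 19 = 2*O² + 19 = 19 + 2*O²)
p(70)/2428 + 1565 = (19 + 2*70²)/2428 + 1565 = (19 + 2*4900)*(1/2428) + 1565 = (19 + 9800)*(1/2428) + 1565 = 9819*(1/2428) + 1565 = 9819/2428 + 1565 = 3809639/2428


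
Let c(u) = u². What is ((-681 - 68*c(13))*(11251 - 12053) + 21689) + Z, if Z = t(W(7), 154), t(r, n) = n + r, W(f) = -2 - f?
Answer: 9784580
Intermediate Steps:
Z = 145 (Z = 154 + (-2 - 1*7) = 154 + (-2 - 7) = 154 - 9 = 145)
((-681 - 68*c(13))*(11251 - 12053) + 21689) + Z = ((-681 - 68*13²)*(11251 - 12053) + 21689) + 145 = ((-681 - 68*169)*(-802) + 21689) + 145 = ((-681 - 11492)*(-802) + 21689) + 145 = (-12173*(-802) + 21689) + 145 = (9762746 + 21689) + 145 = 9784435 + 145 = 9784580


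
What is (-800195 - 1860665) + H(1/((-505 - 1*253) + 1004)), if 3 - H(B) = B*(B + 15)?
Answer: -161024425903/60516 ≈ -2.6609e+6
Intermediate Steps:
H(B) = 3 - B*(15 + B) (H(B) = 3 - B*(B + 15) = 3 - B*(15 + B))
(-800195 - 1860665) + H(1/((-505 - 1*253) + 1004)) = (-800195 - 1860665) + (3 - (1/((-505 - 1*253) + 1004))² - 15/((-505 - 1*253) + 1004)) = -2660860 + (3 - (1/((-505 - 253) + 1004))² - 15/((-505 - 253) + 1004)) = -2660860 + (3 - (1/(-758 + 1004))² - 15/(-758 + 1004)) = -2660860 + (3 - (1/246)² - 15/246) = -2660860 + (3 - (1/246)² - 15*1/246) = -2660860 + (3 - 1*1/60516 - 5/82) = -2660860 + (3 - 1/60516 - 5/82) = -2660860 + 177857/60516 = -161024425903/60516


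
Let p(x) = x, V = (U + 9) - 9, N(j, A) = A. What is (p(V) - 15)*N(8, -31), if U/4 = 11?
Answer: -899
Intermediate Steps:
U = 44 (U = 4*11 = 44)
V = 44 (V = (44 + 9) - 9 = 53 - 9 = 44)
(p(V) - 15)*N(8, -31) = (44 - 15)*(-31) = 29*(-31) = -899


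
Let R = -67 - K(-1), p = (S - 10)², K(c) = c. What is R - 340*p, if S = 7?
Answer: -3126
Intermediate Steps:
p = 9 (p = (7 - 10)² = (-3)² = 9)
R = -66 (R = -67 - 1*(-1) = -67 + 1 = -66)
R - 340*p = -66 - 340*9 = -66 - 3060 = -3126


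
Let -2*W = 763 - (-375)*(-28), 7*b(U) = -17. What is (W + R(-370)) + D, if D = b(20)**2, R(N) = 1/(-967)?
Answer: 461927099/94766 ≈ 4874.4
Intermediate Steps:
R(N) = -1/967
b(U) = -17/7 (b(U) = (1/7)*(-17) = -17/7)
D = 289/49 (D = (-17/7)**2 = 289/49 ≈ 5.8980)
W = 9737/2 (W = -(763 - (-375)*(-28))/2 = -(763 - 75*140)/2 = -(763 - 10500)/2 = -1/2*(-9737) = 9737/2 ≈ 4868.5)
(W + R(-370)) + D = (9737/2 - 1/967) + 289/49 = 9415677/1934 + 289/49 = 461927099/94766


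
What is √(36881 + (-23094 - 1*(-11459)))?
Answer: √25246 ≈ 158.89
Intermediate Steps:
√(36881 + (-23094 - 1*(-11459))) = √(36881 + (-23094 + 11459)) = √(36881 - 11635) = √25246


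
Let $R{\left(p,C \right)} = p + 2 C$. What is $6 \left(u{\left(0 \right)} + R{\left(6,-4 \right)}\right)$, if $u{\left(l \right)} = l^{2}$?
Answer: $-12$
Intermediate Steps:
$6 \left(u{\left(0 \right)} + R{\left(6,-4 \right)}\right) = 6 \left(0^{2} + \left(6 + 2 \left(-4\right)\right)\right) = 6 \left(0 + \left(6 - 8\right)\right) = 6 \left(0 - 2\right) = 6 \left(-2\right) = -12$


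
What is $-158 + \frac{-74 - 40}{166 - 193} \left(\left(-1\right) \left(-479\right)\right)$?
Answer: $\frac{16780}{9} \approx 1864.4$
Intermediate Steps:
$-158 + \frac{-74 - 40}{166 - 193} \left(\left(-1\right) \left(-479\right)\right) = -158 + - \frac{114}{-27} \cdot 479 = -158 + \left(-114\right) \left(- \frac{1}{27}\right) 479 = -158 + \frac{38}{9} \cdot 479 = -158 + \frac{18202}{9} = \frac{16780}{9}$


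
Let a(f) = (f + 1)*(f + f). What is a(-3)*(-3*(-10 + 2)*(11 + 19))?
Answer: 8640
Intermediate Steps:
a(f) = 2*f*(1 + f) (a(f) = (1 + f)*(2*f) = 2*f*(1 + f))
a(-3)*(-3*(-10 + 2)*(11 + 19)) = (2*(-3)*(1 - 3))*(-3*(-10 + 2)*(11 + 19)) = (2*(-3)*(-2))*(-(-24)*30) = 12*(-3*(-240)) = 12*720 = 8640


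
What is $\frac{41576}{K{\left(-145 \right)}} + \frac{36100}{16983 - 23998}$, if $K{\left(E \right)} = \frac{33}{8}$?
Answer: $\frac{466410764}{46299} \approx 10074.0$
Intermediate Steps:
$K{\left(E \right)} = \frac{33}{8}$ ($K{\left(E \right)} = 33 \cdot \frac{1}{8} = \frac{33}{8}$)
$\frac{41576}{K{\left(-145 \right)}} + \frac{36100}{16983 - 23998} = \frac{41576}{\frac{33}{8}} + \frac{36100}{16983 - 23998} = 41576 \cdot \frac{8}{33} + \frac{36100}{16983 - 23998} = \frac{332608}{33} + \frac{36100}{-7015} = \frac{332608}{33} + 36100 \left(- \frac{1}{7015}\right) = \frac{332608}{33} - \frac{7220}{1403} = \frac{466410764}{46299}$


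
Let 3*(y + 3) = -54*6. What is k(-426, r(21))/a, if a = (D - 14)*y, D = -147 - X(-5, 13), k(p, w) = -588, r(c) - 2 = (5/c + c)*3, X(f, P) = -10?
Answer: -196/5587 ≈ -0.035081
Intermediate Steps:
r(c) = 2 + 3*c + 15/c (r(c) = 2 + (5/c + c)*3 = 2 + (c + 5/c)*3 = 2 + (3*c + 15/c) = 2 + 3*c + 15/c)
D = -137 (D = -147 - 1*(-10) = -147 + 10 = -137)
y = -111 (y = -3 + (-54*6)/3 = -3 + (⅓)*(-324) = -3 - 108 = -111)
a = 16761 (a = (-137 - 14)*(-111) = -151*(-111) = 16761)
k(-426, r(21))/a = -588/16761 = -588*1/16761 = -196/5587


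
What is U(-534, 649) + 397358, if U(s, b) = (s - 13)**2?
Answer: 696567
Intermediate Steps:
U(s, b) = (-13 + s)**2
U(-534, 649) + 397358 = (-13 - 534)**2 + 397358 = (-547)**2 + 397358 = 299209 + 397358 = 696567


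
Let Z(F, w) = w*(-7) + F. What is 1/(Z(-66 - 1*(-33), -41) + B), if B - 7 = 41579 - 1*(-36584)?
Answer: 1/78424 ≈ 1.2751e-5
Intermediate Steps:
Z(F, w) = F - 7*w (Z(F, w) = -7*w + F = F - 7*w)
B = 78170 (B = 7 + (41579 - 1*(-36584)) = 7 + (41579 + 36584) = 7 + 78163 = 78170)
1/(Z(-66 - 1*(-33), -41) + B) = 1/(((-66 - 1*(-33)) - 7*(-41)) + 78170) = 1/(((-66 + 33) + 287) + 78170) = 1/((-33 + 287) + 78170) = 1/(254 + 78170) = 1/78424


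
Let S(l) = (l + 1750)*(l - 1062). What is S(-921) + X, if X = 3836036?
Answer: 2192129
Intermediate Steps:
S(l) = (-1062 + l)*(1750 + l) (S(l) = (1750 + l)*(-1062 + l) = (-1062 + l)*(1750 + l))
S(-921) + X = (-1858500 + (-921)² + 688*(-921)) + 3836036 = (-1858500 + 848241 - 633648) + 3836036 = -1643907 + 3836036 = 2192129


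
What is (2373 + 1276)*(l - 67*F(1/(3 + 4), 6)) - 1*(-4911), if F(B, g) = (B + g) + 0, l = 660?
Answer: 6379988/7 ≈ 9.1143e+5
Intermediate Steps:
F(B, g) = B + g
(2373 + 1276)*(l - 67*F(1/(3 + 4), 6)) - 1*(-4911) = (2373 + 1276)*(660 - 67*(1/(3 + 4) + 6)) - 1*(-4911) = 3649*(660 - 67*(1/7 + 6)) + 4911 = 3649*(660 - 67*(⅐ + 6)) + 4911 = 3649*(660 - 67*43/7) + 4911 = 3649*(660 - 2881/7) + 4911 = 3649*(1739/7) + 4911 = 6345611/7 + 4911 = 6379988/7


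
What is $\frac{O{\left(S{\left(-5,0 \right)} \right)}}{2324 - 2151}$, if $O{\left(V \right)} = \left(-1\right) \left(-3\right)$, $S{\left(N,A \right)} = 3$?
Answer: $\frac{3}{173} \approx 0.017341$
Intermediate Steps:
$O{\left(V \right)} = 3$
$\frac{O{\left(S{\left(-5,0 \right)} \right)}}{2324 - 2151} = \frac{1}{2324 - 2151} \cdot 3 = \frac{1}{173} \cdot 3 = \frac{3}{173}$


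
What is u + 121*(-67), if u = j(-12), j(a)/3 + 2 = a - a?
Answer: -8113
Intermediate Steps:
j(a) = -6 (j(a) = -6 + 3*(a - a) = -6 + 3*0 = -6 + 0 = -6)
u = -6
u + 121*(-67) = -6 + 121*(-67) = -6 - 8107 = -8113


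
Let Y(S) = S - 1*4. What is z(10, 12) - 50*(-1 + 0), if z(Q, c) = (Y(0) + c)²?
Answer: 114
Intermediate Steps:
Y(S) = -4 + S (Y(S) = S - 4 = -4 + S)
z(Q, c) = (-4 + c)² (z(Q, c) = ((-4 + 0) + c)² = (-4 + c)²)
z(10, 12) - 50*(-1 + 0) = (-4 + 12)² - 50*(-1 + 0) = 8² - 50*(-1) = 64 + 50 = 114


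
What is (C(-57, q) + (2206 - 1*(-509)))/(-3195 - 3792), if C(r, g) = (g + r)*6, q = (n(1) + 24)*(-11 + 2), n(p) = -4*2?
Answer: -503/2329 ≈ -0.21597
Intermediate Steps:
n(p) = -8
q = -144 (q = (-8 + 24)*(-11 + 2) = 16*(-9) = -144)
C(r, g) = 6*g + 6*r
(C(-57, q) + (2206 - 1*(-509)))/(-3195 - 3792) = ((6*(-144) + 6*(-57)) + (2206 - 1*(-509)))/(-3195 - 3792) = ((-864 - 342) + (2206 + 509))/(-6987) = (-1206 + 2715)*(-1/6987) = 1509*(-1/6987) = -503/2329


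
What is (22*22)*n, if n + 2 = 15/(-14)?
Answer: -10406/7 ≈ -1486.6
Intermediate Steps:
n = -43/14 (n = -2 + 15/(-14) = -2 + 15*(-1/14) = -2 - 15/14 = -43/14 ≈ -3.0714)
(22*22)*n = (22*22)*(-43/14) = 484*(-43/14) = -10406/7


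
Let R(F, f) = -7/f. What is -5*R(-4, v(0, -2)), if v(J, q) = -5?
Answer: -7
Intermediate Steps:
-5*R(-4, v(0, -2)) = -(-35)/(-5) = -(-35)*(-1)/5 = -5*7/5 = -7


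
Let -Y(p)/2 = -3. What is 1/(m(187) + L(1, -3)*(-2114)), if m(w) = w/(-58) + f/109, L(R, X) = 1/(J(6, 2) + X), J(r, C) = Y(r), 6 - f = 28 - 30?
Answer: -18966/13424465 ≈ -0.0014128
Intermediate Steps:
Y(p) = 6 (Y(p) = -2*(-3) = 6)
f = 8 (f = 6 - (28 - 30) = 6 - 1*(-2) = 6 + 2 = 8)
J(r, C) = 6
L(R, X) = 1/(6 + X)
m(w) = 8/109 - w/58 (m(w) = w/(-58) + 8/109 = w*(-1/58) + 8*(1/109) = -w/58 + 8/109 = 8/109 - w/58)
1/(m(187) + L(1, -3)*(-2114)) = 1/((8/109 - 1/58*187) - 2114/(6 - 3)) = 1/((8/109 - 187/58) - 2114/3) = 1/(-19919/6322 + (⅓)*(-2114)) = 1/(-19919/6322 - 2114/3) = 1/(-13424465/18966) = -18966/13424465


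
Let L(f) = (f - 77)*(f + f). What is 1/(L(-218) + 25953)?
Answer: 1/154573 ≈ 6.4694e-6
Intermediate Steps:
L(f) = 2*f*(-77 + f) (L(f) = (-77 + f)*(2*f) = 2*f*(-77 + f))
1/(L(-218) + 25953) = 1/(2*(-218)*(-77 - 218) + 25953) = 1/(2*(-218)*(-295) + 25953) = 1/(128620 + 25953) = 1/154573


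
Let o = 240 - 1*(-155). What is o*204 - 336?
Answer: 80244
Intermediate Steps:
o = 395 (o = 240 + 155 = 395)
o*204 - 336 = 395*204 - 336 = 80580 - 336 = 80244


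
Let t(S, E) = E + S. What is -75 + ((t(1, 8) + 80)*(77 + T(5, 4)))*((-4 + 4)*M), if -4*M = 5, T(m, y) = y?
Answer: -75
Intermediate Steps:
M = -5/4 (M = -¼*5 = -5/4 ≈ -1.2500)
-75 + ((t(1, 8) + 80)*(77 + T(5, 4)))*((-4 + 4)*M) = -75 + (((8 + 1) + 80)*(77 + 4))*((-4 + 4)*(-5/4)) = -75 + ((9 + 80)*81)*(0*(-5/4)) = -75 + (89*81)*0 = -75 + 7209*0 = -75 + 0 = -75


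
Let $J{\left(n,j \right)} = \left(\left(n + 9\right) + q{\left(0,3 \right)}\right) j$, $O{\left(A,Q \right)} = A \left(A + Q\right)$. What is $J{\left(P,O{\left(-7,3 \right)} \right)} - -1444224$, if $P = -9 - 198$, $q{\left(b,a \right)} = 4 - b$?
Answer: $1438792$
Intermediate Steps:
$P = -207$ ($P = -9 - 198 = -207$)
$J{\left(n,j \right)} = j \left(13 + n\right)$ ($J{\left(n,j \right)} = \left(\left(n + 9\right) + \left(4 - 0\right)\right) j = \left(\left(9 + n\right) + \left(4 + 0\right)\right) j = \left(\left(9 + n\right) + 4\right) j = \left(13 + n\right) j = j \left(13 + n\right)$)
$J{\left(P,O{\left(-7,3 \right)} \right)} - -1444224 = - 7 \left(-7 + 3\right) \left(13 - 207\right) - -1444224 = \left(-7\right) \left(-4\right) \left(-194\right) + 1444224 = 28 \left(-194\right) + 1444224 = -5432 + 1444224 = 1438792$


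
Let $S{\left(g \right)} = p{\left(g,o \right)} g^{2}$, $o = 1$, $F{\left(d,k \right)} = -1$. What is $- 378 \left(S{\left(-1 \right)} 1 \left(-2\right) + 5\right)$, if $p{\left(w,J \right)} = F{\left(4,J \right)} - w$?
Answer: $-1890$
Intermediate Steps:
$p{\left(w,J \right)} = -1 - w$
$S{\left(g \right)} = g^{2} \left(-1 - g\right)$ ($S{\left(g \right)} = \left(-1 - g\right) g^{2} = g^{2} \left(-1 - g\right)$)
$- 378 \left(S{\left(-1 \right)} 1 \left(-2\right) + 5\right) = - 378 \left(\left(-1\right)^{2} \left(-1 - -1\right) 1 \left(-2\right) + 5\right) = - 378 \left(1 \left(-1 + 1\right) \left(-2\right) + 5\right) = - 378 \left(1 \cdot 0 \left(-2\right) + 5\right) = - 378 \left(0 \left(-2\right) + 5\right) = - 378 \left(0 + 5\right) = \left(-378\right) 5 = -1890$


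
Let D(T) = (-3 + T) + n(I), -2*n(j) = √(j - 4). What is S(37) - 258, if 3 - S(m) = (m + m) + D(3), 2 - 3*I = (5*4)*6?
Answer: -329 + I*√390/6 ≈ -329.0 + 3.2914*I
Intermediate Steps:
I = -118/3 (I = ⅔ - 5*4*6/3 = ⅔ - 20*6/3 = ⅔ - ⅓*120 = ⅔ - 40 = -118/3 ≈ -39.333)
n(j) = -√(-4 + j)/2 (n(j) = -√(j - 4)/2 = -√(-4 + j)/2)
D(T) = -3 + T - I*√390/6 (D(T) = (-3 + T) - √(-4 - 118/3)/2 = (-3 + T) - I*√390/6 = -3 + T - I*√390/6)
S(m) = 3 - 2*m + I*√390/6 (S(m) = 3 - ((m + m) + (-3 + 3 - I*√390/6)) = 3 - (2*m - I*√390/6) = 3 + (-2*m + I*√390/6) = 3 - 2*m + I*√390/6)
S(37) - 258 = (3 - 2*37 + I*√390/6) - 258 = (3 - 74 + I*√390/6) - 258 = (-71 + I*√390/6) - 258 = -329 + I*√390/6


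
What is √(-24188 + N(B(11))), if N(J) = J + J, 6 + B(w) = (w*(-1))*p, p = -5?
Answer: I*√24090 ≈ 155.21*I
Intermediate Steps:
B(w) = -6 + 5*w (B(w) = -6 + (w*(-1))*(-5) = -6 - w*(-5) = -6 + 5*w)
N(J) = 2*J
√(-24188 + N(B(11))) = √(-24188 + 2*(-6 + 5*11)) = √(-24188 + 2*(-6 + 55)) = √(-24188 + 2*49) = √(-24188 + 98) = √(-24090) = I*√24090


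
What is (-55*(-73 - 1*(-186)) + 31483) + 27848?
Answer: 53116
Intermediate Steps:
(-55*(-73 - 1*(-186)) + 31483) + 27848 = (-55*(-73 + 186) + 31483) + 27848 = (-55*113 + 31483) + 27848 = (-6215 + 31483) + 27848 = 25268 + 27848 = 53116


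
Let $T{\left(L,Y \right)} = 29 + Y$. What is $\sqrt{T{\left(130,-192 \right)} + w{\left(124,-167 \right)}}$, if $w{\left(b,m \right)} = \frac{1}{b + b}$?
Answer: $\frac{i \sqrt{2506226}}{124} \approx 12.767 i$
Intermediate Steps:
$w{\left(b,m \right)} = \frac{1}{2 b}$
$\sqrt{T{\left(130,-192 \right)} + w{\left(124,-167 \right)}} = \sqrt{\left(29 - 192\right) + \frac{1}{2 \cdot 124}} = \sqrt{-163 + \frac{1}{2} \cdot \frac{1}{124}} = \sqrt{-163 + \frac{1}{248}} = \sqrt{- \frac{40423}{248}} = \frac{i \sqrt{2506226}}{124}$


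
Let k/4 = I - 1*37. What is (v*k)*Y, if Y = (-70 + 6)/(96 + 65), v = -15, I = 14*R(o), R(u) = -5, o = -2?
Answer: -410880/161 ≈ -2552.1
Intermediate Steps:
I = -70 (I = 14*(-5) = -70)
Y = -64/161 ≈ -0.39752
k = -428 (k = 4*(-70 - 1*37) = 4*(-70 - 37) = 4*(-107) = -428)
(v*k)*Y = -15*(-428)*(-64/161) = 6420*(-64/161) = -410880/161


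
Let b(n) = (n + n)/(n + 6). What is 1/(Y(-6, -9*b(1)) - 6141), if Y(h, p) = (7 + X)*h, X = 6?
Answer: -1/6219 ≈ -0.00016080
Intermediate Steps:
b(n) = 2*n/(6 + n) (b(n) = (2*n)/(6 + n) = 2*n/(6 + n))
Y(h, p) = 13*h (Y(h, p) = (7 + 6)*h = 13*h)
1/(Y(-6, -9*b(1)) - 6141) = 1/(13*(-6) - 6141) = 1/(-78 - 6141) = 1/(-6219) = -1/6219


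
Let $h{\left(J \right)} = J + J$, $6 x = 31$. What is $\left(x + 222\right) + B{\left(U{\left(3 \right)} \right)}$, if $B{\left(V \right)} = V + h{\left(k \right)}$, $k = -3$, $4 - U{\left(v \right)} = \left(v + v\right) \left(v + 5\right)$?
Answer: $\frac{1063}{6} \approx 177.17$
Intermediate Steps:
$x = \frac{31}{6}$ ($x = \frac{1}{6} \cdot 31 = \frac{31}{6} \approx 5.1667$)
$U{\left(v \right)} = 4 - 2 v \left(5 + v\right)$ ($U{\left(v \right)} = 4 - \left(v + v\right) \left(v + 5\right) = 4 - 2 v \left(5 + v\right)$)
$h{\left(J \right)} = 2 J$
$B{\left(V \right)} = -6 + V$ ($B{\left(V \right)} = V + 2 \left(-3\right) = V - 6 = -6 + V$)
$\left(x + 222\right) + B{\left(U{\left(3 \right)} \right)} = \left(\frac{31}{6} + 222\right) - 50 = \frac{1363}{6} - 50 = \frac{1063}{6}$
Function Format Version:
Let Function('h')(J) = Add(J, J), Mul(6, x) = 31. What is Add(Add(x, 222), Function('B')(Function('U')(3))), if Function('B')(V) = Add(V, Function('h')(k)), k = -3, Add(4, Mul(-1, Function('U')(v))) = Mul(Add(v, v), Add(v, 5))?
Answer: Rational(1063, 6) ≈ 177.17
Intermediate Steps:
x = Rational(31, 6) (x = Mul(Rational(1, 6), 31) = Rational(31, 6) ≈ 5.1667)
Function('U')(v) = Add(4, Mul(-2, v, Add(5, v))) (Function('U')(v) = Add(4, Mul(-1, Mul(Add(v, v), Add(v, 5)))) = Add(4, Mul(-1, Mul(Mul(2, v), Add(5, v)))) = Add(4, Mul(-1, Mul(2, v, Add(5, v)))) = Add(4, Mul(-2, v, Add(5, v))))
Function('h')(J) = Mul(2, J)
Function('B')(V) = Add(-6, V) (Function('B')(V) = Add(V, Mul(2, -3)) = Add(V, -6) = Add(-6, V))
Add(Add(x, 222), Function('B')(Function('U')(3))) = Add(Add(Rational(31, 6), 222), Add(-6, Add(4, Mul(-10, 3), Mul(-2, Pow(3, 2))))) = Add(Rational(1363, 6), Add(-6, Add(4, -30, Mul(-2, 9)))) = Add(Rational(1363, 6), Add(-6, Add(4, -30, -18))) = Add(Rational(1363, 6), Add(-6, -44)) = Add(Rational(1363, 6), -50) = Rational(1063, 6)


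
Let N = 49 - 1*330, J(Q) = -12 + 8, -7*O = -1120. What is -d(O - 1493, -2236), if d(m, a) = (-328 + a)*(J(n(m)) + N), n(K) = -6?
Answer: -730740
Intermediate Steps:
O = 160 (O = -⅐*(-1120) = 160)
J(Q) = -4
N = -281 (N = 49 - 330 = -281)
d(m, a) = 93480 - 285*a (d(m, a) = (-328 + a)*(-4 - 281) = (-328 + a)*(-285) = 93480 - 285*a)
-d(O - 1493, -2236) = -(93480 - 285*(-2236)) = -(93480 + 637260) = -1*730740 = -730740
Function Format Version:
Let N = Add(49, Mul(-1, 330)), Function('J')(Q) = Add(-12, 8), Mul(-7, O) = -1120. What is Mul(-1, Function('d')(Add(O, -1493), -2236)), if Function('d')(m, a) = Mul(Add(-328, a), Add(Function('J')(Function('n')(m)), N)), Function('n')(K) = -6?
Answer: -730740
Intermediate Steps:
O = 160 (O = Mul(Rational(-1, 7), -1120) = 160)
Function('J')(Q) = -4
N = -281 (N = Add(49, -330) = -281)
Function('d')(m, a) = Add(93480, Mul(-285, a)) (Function('d')(m, a) = Mul(Add(-328, a), Add(-4, -281)) = Mul(Add(-328, a), -285) = Add(93480, Mul(-285, a)))
Mul(-1, Function('d')(Add(O, -1493), -2236)) = Mul(-1, Add(93480, Mul(-285, -2236))) = Mul(-1, Add(93480, 637260)) = Mul(-1, 730740) = -730740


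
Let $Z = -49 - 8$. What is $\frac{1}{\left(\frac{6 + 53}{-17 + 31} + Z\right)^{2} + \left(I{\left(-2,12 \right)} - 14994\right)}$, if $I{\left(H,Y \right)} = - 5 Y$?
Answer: $- \frac{196}{2404463} \approx -8.1515 \cdot 10^{-5}$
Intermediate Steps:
$Z = -57$ ($Z = -49 - 8 = -57$)
$\frac{1}{\left(\frac{6 + 53}{-17 + 31} + Z\right)^{2} + \left(I{\left(-2,12 \right)} - 14994\right)} = \frac{1}{\left(\frac{6 + 53}{-17 + 31} - 57\right)^{2} - 15054} = \frac{1}{\left(\frac{59}{14} - 57\right)^{2} - 15054} = \frac{1}{\left(- \frac{739}{14}\right)^{2} - 15054} = \frac{1}{\frac{546121}{196} - 15054} = \frac{1}{- \frac{2404463}{196}} = - \frac{196}{2404463}$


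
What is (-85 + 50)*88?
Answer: -3080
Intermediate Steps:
(-85 + 50)*88 = -35*88 = -3080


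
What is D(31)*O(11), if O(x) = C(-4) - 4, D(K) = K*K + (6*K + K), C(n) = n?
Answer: -9424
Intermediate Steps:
D(K) = K² + 7*K
O(x) = -8 (O(x) = -4 - 4 = -8)
D(31)*O(11) = (31*(7 + 31))*(-8) = (31*38)*(-8) = 1178*(-8) = -9424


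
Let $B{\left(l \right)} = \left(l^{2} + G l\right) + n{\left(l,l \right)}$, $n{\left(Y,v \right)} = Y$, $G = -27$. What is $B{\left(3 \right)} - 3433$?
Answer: $-3502$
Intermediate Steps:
$B{\left(l \right)} = l^{2} - 26 l$ ($B{\left(l \right)} = \left(l^{2} - 27 l\right) + l = l^{2} - 26 l$)
$B{\left(3 \right)} - 3433 = 3 \left(-26 + 3\right) - 3433 = 3 \left(-23\right) - 3433 = -69 - 3433 = -3502$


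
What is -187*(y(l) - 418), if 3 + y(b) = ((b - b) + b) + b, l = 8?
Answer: 75735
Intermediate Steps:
y(b) = -3 + 2*b (y(b) = -3 + (((b - b) + b) + b) = -3 + ((0 + b) + b) = -3 + (b + b) = -3 + 2*b)
-187*(y(l) - 418) = -187*((-3 + 2*8) - 418) = -187*((-3 + 16) - 418) = -187*(13 - 418) = -187*(-405) = 75735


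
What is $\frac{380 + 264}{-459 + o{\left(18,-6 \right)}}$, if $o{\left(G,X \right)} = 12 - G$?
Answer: $- \frac{644}{465} \approx -1.3849$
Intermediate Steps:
$\frac{380 + 264}{-459 + o{\left(18,-6 \right)}} = \frac{380 + 264}{-459 + \left(12 - 18\right)} = \frac{644}{-459 + \left(12 - 18\right)} = \frac{644}{-459 - 6} = \frac{644}{-465} = 644 \left(- \frac{1}{465}\right) = - \frac{644}{465}$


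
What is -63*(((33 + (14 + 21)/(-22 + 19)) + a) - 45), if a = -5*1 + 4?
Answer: 1554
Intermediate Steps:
a = -1 (a = -5 + 4 = -1)
-63*(((33 + (14 + 21)/(-22 + 19)) + a) - 45) = -63*(((33 + (14 + 21)/(-22 + 19)) - 1) - 45) = -63*(((33 + 35/(-3)) - 1) - 45) = -63*(((33 + 35*(-⅓)) - 1) - 45) = -63*(((33 - 35/3) - 1) - 45) = -63*((64/3 - 1) - 45) = -63*(61/3 - 45) = -63*(-74/3) = 1554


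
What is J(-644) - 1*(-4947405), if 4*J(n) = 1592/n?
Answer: 1593064211/322 ≈ 4.9474e+6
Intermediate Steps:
J(n) = 398/n (J(n) = (1592/n)/4 = 398/n)
J(-644) - 1*(-4947405) = 398/(-644) - 1*(-4947405) = 398*(-1/644) + 4947405 = -199/322 + 4947405 = 1593064211/322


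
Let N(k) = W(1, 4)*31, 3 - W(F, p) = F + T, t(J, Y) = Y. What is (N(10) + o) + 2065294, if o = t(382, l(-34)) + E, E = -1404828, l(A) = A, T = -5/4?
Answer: 2642131/4 ≈ 6.6053e+5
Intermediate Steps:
T = -5/4 (T = -5*1/4 = -5/4 ≈ -1.2500)
W(F, p) = 17/4 - F (W(F, p) = 3 - (F - 5/4) = 3 - (-5/4 + F) = 3 + (5/4 - F) = 17/4 - F)
N(k) = 403/4 (N(k) = (17/4 - 1*1)*31 = (17/4 - 1)*31 = (13/4)*31 = 403/4)
o = -1404862 (o = -34 - 1404828 = -1404862)
(N(10) + o) + 2065294 = (403/4 - 1404862) + 2065294 = -5619045/4 + 2065294 = 2642131/4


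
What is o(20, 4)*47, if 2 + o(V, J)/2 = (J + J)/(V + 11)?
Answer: -5076/31 ≈ -163.74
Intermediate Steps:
o(V, J) = -4 + 4*J/(11 + V) (o(V, J) = -4 + 2*((J + J)/(V + 11)) = -4 + 2*((2*J)/(11 + V)) = -4 + 2*(2*J/(11 + V)) = -4 + 4*J/(11 + V))
o(20, 4)*47 = (4*(-11 + 4 - 1*20)/(11 + 20))*47 = (4*(-11 + 4 - 20)/31)*47 = (4*(1/31)*(-27))*47 = -108/31*47 = -5076/31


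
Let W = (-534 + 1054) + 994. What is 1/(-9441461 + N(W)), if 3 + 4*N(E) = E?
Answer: -4/37764333 ≈ -1.0592e-7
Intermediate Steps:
W = 1514 (W = 520 + 994 = 1514)
N(E) = -3/4 + E/4
1/(-9441461 + N(W)) = 1/(-9441461 + (-3/4 + (1/4)*1514)) = 1/(-9441461 + (-3/4 + 757/2)) = 1/(-9441461 + 1511/4) = 1/(-37764333/4) = -4/37764333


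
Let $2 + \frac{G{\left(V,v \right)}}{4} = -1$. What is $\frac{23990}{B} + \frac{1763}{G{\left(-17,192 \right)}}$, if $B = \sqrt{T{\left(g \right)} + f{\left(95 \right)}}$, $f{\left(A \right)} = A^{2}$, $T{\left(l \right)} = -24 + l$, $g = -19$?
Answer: $- \frac{1763}{12} + \frac{11995 \sqrt{998}}{1497} \approx 106.21$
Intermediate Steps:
$G{\left(V,v \right)} = -12$ ($G{\left(V,v \right)} = -8 + 4 \left(-1\right) = -8 - 4 = -12$)
$B = 3 \sqrt{998}$ ($B = \sqrt{\left(-24 - 19\right) + 95^{2}} = \sqrt{-43 + 9025} = \sqrt{8982} = 3 \sqrt{998} \approx 94.773$)
$\frac{23990}{B} + \frac{1763}{G{\left(-17,192 \right)}} = \frac{23990}{3 \sqrt{998}} + \frac{1763}{-12} = 23990 \frac{\sqrt{998}}{2994} + 1763 \left(- \frac{1}{12}\right) = \frac{11995 \sqrt{998}}{1497} - \frac{1763}{12} = - \frac{1763}{12} + \frac{11995 \sqrt{998}}{1497}$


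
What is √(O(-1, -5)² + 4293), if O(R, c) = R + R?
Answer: √4297 ≈ 65.552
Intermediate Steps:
O(R, c) = 2*R
√(O(-1, -5)² + 4293) = √((2*(-1))² + 4293) = √((-2)² + 4293) = √(4 + 4293) = √4297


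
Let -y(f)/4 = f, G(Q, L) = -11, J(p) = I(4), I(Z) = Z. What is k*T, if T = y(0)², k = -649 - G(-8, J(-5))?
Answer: 0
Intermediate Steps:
J(p) = 4
k = -638 (k = -649 - 1*(-11) = -649 + 11 = -638)
y(f) = -4*f
T = 0 (T = (-4*0)² = 0² = 0)
k*T = -638*0 = 0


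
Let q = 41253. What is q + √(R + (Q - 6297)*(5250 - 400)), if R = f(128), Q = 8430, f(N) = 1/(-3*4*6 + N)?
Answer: 41253 + √8110519214/28 ≈ 44469.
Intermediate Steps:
f(N) = 1/(-72 + N) (f(N) = 1/(-12*6 + N) = 1/(-72 + N))
R = 1/56 (R = 1/(-72 + 128) = 1/56 ≈ 0.017857)
q + √(R + (Q - 6297)*(5250 - 400)) = 41253 + √(1/56 + (8430 - 6297)*(5250 - 400)) = 41253 + √(1/56 + 2133*4850) = 41253 + √(1/56 + 10345050) = 41253 + √(579322801/56) = 41253 + √8110519214/28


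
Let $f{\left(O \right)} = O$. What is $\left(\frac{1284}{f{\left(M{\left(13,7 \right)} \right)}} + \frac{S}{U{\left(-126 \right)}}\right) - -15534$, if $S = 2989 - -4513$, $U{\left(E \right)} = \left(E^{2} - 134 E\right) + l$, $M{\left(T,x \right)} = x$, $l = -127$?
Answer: $\frac{3590400440}{228431} \approx 15718.0$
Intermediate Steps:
$U{\left(E \right)} = -127 + E^{2} - 134 E$ ($U{\left(E \right)} = \left(E^{2} - 134 E\right) - 127 = -127 + E^{2} - 134 E$)
$S = 7502$ ($S = 2989 + 4513 = 7502$)
$\left(\frac{1284}{f{\left(M{\left(13,7 \right)} \right)}} + \frac{S}{U{\left(-126 \right)}}\right) - -15534 = \left(\frac{1284}{7} + \frac{7502}{-127 + \left(-126\right)^{2} - -16884}\right) - -15534 = \left(1284 \cdot \frac{1}{7} + \frac{7502}{-127 + 15876 + 16884}\right) + 15534 = \left(\frac{1284}{7} + \frac{7502}{32633}\right) + 15534 = \frac{41953286}{228431} + 15534 = \frac{3590400440}{228431}$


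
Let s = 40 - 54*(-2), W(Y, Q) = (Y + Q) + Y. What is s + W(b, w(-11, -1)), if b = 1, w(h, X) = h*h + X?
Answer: 270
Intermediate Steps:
w(h, X) = X + h**2 (w(h, X) = h**2 + X = X + h**2)
W(Y, Q) = Q + 2*Y (W(Y, Q) = (Q + Y) + Y = Q + 2*Y)
s = 148 (s = 40 - 9*(-12) = 40 + 108 = 148)
s + W(b, w(-11, -1)) = 148 + ((-1 + (-11)**2) + 2*1) = 148 + ((-1 + 121) + 2) = 148 + (120 + 2) = 148 + 122 = 270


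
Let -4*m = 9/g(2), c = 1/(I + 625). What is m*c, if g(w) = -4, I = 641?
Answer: 3/6752 ≈ 0.00044431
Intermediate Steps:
c = 1/1266 (c = 1/(641 + 625) = 1/1266 ≈ 0.00078989)
m = 9/16 (m = -9/(4*(-4)) = -9*(-1)/(4*4) = -¼*(-9/4) = 9/16 ≈ 0.56250)
m*c = (9/16)*(1/1266) = 3/6752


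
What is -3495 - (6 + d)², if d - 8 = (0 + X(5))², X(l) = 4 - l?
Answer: -3720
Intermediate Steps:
d = 9 (d = 8 + (0 + (4 - 1*5))² = 8 + (0 + (4 - 5))² = 8 + (0 - 1)² = 8 + (-1)² = 8 + 1 = 9)
-3495 - (6 + d)² = -3495 - (6 + 9)² = -3495 - 1*15² = -3495 - 1*225 = -3495 - 225 = -3720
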